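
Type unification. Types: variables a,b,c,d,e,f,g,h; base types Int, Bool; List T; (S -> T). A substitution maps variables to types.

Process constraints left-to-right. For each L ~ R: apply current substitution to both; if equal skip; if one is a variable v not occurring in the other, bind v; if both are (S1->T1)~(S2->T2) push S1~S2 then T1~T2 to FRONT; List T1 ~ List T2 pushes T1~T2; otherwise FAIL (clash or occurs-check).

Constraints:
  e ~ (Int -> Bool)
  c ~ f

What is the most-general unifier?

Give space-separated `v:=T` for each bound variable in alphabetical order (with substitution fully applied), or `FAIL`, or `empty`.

Answer: c:=f e:=(Int -> Bool)

Derivation:
step 1: unify e ~ (Int -> Bool)  [subst: {-} | 1 pending]
  bind e := (Int -> Bool)
step 2: unify c ~ f  [subst: {e:=(Int -> Bool)} | 0 pending]
  bind c := f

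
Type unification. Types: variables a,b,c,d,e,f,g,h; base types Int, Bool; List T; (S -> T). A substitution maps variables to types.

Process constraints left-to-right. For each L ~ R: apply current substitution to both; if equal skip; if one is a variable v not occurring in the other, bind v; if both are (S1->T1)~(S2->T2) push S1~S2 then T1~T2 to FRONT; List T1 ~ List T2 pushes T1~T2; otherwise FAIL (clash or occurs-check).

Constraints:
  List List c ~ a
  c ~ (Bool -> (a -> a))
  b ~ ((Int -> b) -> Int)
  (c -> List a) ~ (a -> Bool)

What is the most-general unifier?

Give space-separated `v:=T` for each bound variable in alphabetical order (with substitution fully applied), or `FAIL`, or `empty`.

step 1: unify List List c ~ a  [subst: {-} | 3 pending]
  bind a := List List c
step 2: unify c ~ (Bool -> (List List c -> List List c))  [subst: {a:=List List c} | 2 pending]
  occurs-check fail: c in (Bool -> (List List c -> List List c))

Answer: FAIL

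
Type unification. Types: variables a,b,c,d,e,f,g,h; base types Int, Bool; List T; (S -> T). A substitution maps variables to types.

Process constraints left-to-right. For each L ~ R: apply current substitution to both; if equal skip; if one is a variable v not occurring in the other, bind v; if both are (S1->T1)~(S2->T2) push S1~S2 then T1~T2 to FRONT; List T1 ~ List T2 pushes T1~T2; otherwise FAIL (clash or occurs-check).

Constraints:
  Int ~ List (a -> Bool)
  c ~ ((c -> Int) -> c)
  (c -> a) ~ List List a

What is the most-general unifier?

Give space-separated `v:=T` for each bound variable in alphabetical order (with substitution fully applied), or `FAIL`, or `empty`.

step 1: unify Int ~ List (a -> Bool)  [subst: {-} | 2 pending]
  clash: Int vs List (a -> Bool)

Answer: FAIL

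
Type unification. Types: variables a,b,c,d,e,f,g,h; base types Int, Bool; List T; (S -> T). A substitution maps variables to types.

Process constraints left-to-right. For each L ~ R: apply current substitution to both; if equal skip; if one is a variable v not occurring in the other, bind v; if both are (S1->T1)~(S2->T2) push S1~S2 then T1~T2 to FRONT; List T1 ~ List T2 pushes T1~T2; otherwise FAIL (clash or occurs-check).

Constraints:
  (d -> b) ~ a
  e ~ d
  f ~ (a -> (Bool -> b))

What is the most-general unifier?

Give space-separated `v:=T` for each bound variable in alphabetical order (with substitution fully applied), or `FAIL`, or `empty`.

Answer: a:=(d -> b) e:=d f:=((d -> b) -> (Bool -> b))

Derivation:
step 1: unify (d -> b) ~ a  [subst: {-} | 2 pending]
  bind a := (d -> b)
step 2: unify e ~ d  [subst: {a:=(d -> b)} | 1 pending]
  bind e := d
step 3: unify f ~ ((d -> b) -> (Bool -> b))  [subst: {a:=(d -> b), e:=d} | 0 pending]
  bind f := ((d -> b) -> (Bool -> b))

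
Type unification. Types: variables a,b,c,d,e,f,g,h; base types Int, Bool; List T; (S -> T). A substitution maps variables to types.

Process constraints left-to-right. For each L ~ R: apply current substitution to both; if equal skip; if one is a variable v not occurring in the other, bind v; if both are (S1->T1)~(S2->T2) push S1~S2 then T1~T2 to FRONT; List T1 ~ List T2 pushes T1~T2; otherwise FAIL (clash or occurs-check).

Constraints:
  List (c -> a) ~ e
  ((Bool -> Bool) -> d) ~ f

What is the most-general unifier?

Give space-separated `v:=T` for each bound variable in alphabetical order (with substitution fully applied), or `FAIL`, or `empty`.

Answer: e:=List (c -> a) f:=((Bool -> Bool) -> d)

Derivation:
step 1: unify List (c -> a) ~ e  [subst: {-} | 1 pending]
  bind e := List (c -> a)
step 2: unify ((Bool -> Bool) -> d) ~ f  [subst: {e:=List (c -> a)} | 0 pending]
  bind f := ((Bool -> Bool) -> d)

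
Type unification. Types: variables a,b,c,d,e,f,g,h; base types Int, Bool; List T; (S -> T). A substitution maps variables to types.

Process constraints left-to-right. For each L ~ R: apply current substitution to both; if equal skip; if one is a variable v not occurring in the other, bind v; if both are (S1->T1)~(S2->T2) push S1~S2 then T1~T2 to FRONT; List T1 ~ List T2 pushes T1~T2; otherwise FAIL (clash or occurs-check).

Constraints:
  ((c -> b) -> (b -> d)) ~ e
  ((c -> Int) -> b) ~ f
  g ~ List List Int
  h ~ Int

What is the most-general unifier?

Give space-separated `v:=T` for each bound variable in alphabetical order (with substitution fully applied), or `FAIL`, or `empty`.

Answer: e:=((c -> b) -> (b -> d)) f:=((c -> Int) -> b) g:=List List Int h:=Int

Derivation:
step 1: unify ((c -> b) -> (b -> d)) ~ e  [subst: {-} | 3 pending]
  bind e := ((c -> b) -> (b -> d))
step 2: unify ((c -> Int) -> b) ~ f  [subst: {e:=((c -> b) -> (b -> d))} | 2 pending]
  bind f := ((c -> Int) -> b)
step 3: unify g ~ List List Int  [subst: {e:=((c -> b) -> (b -> d)), f:=((c -> Int) -> b)} | 1 pending]
  bind g := List List Int
step 4: unify h ~ Int  [subst: {e:=((c -> b) -> (b -> d)), f:=((c -> Int) -> b), g:=List List Int} | 0 pending]
  bind h := Int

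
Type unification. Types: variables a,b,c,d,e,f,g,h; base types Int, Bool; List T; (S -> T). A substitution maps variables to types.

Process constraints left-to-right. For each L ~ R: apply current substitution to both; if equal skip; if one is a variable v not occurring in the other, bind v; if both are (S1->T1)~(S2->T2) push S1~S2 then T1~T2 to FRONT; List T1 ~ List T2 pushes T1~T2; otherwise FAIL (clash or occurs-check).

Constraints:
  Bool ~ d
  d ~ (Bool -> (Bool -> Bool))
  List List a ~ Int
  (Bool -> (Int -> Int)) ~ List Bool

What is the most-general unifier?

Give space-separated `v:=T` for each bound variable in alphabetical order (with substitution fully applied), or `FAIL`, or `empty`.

Answer: FAIL

Derivation:
step 1: unify Bool ~ d  [subst: {-} | 3 pending]
  bind d := Bool
step 2: unify Bool ~ (Bool -> (Bool -> Bool))  [subst: {d:=Bool} | 2 pending]
  clash: Bool vs (Bool -> (Bool -> Bool))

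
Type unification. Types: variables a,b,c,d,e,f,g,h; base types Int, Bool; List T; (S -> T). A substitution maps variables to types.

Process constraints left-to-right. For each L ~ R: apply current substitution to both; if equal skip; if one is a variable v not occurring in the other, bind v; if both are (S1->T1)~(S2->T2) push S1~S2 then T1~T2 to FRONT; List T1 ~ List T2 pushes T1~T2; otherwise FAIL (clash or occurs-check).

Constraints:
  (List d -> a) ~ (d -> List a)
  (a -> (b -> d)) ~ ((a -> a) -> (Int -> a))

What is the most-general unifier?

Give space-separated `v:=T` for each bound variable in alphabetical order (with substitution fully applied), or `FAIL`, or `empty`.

Answer: FAIL

Derivation:
step 1: unify (List d -> a) ~ (d -> List a)  [subst: {-} | 1 pending]
  -> decompose arrow: push List d~d, a~List a
step 2: unify List d ~ d  [subst: {-} | 2 pending]
  occurs-check fail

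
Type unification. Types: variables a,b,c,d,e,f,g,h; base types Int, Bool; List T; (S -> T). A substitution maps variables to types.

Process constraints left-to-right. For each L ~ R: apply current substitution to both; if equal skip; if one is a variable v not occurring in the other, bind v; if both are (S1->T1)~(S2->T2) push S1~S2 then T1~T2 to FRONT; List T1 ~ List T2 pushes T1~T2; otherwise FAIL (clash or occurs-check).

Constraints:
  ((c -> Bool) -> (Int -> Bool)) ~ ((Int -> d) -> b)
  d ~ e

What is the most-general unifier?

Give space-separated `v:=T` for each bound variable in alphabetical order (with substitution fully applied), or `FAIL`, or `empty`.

step 1: unify ((c -> Bool) -> (Int -> Bool)) ~ ((Int -> d) -> b)  [subst: {-} | 1 pending]
  -> decompose arrow: push (c -> Bool)~(Int -> d), (Int -> Bool)~b
step 2: unify (c -> Bool) ~ (Int -> d)  [subst: {-} | 2 pending]
  -> decompose arrow: push c~Int, Bool~d
step 3: unify c ~ Int  [subst: {-} | 3 pending]
  bind c := Int
step 4: unify Bool ~ d  [subst: {c:=Int} | 2 pending]
  bind d := Bool
step 5: unify (Int -> Bool) ~ b  [subst: {c:=Int, d:=Bool} | 1 pending]
  bind b := (Int -> Bool)
step 6: unify Bool ~ e  [subst: {c:=Int, d:=Bool, b:=(Int -> Bool)} | 0 pending]
  bind e := Bool

Answer: b:=(Int -> Bool) c:=Int d:=Bool e:=Bool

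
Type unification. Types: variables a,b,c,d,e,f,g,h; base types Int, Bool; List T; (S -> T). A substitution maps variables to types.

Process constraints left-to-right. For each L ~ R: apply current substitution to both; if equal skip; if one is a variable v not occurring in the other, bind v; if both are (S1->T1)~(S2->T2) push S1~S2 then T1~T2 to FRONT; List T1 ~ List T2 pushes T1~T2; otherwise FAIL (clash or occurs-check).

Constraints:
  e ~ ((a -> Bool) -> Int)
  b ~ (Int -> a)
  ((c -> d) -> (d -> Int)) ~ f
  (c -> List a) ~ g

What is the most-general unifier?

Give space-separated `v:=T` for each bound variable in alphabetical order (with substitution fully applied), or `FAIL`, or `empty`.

step 1: unify e ~ ((a -> Bool) -> Int)  [subst: {-} | 3 pending]
  bind e := ((a -> Bool) -> Int)
step 2: unify b ~ (Int -> a)  [subst: {e:=((a -> Bool) -> Int)} | 2 pending]
  bind b := (Int -> a)
step 3: unify ((c -> d) -> (d -> Int)) ~ f  [subst: {e:=((a -> Bool) -> Int), b:=(Int -> a)} | 1 pending]
  bind f := ((c -> d) -> (d -> Int))
step 4: unify (c -> List a) ~ g  [subst: {e:=((a -> Bool) -> Int), b:=(Int -> a), f:=((c -> d) -> (d -> Int))} | 0 pending]
  bind g := (c -> List a)

Answer: b:=(Int -> a) e:=((a -> Bool) -> Int) f:=((c -> d) -> (d -> Int)) g:=(c -> List a)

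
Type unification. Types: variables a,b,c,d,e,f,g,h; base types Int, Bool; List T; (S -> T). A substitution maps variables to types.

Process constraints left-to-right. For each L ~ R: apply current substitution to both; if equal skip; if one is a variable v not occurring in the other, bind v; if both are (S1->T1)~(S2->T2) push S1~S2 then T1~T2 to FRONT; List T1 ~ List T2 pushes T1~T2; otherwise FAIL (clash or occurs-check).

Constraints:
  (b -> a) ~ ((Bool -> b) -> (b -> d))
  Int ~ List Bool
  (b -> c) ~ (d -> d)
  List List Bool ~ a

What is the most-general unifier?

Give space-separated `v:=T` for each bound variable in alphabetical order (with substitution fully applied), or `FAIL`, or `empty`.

Answer: FAIL

Derivation:
step 1: unify (b -> a) ~ ((Bool -> b) -> (b -> d))  [subst: {-} | 3 pending]
  -> decompose arrow: push b~(Bool -> b), a~(b -> d)
step 2: unify b ~ (Bool -> b)  [subst: {-} | 4 pending]
  occurs-check fail: b in (Bool -> b)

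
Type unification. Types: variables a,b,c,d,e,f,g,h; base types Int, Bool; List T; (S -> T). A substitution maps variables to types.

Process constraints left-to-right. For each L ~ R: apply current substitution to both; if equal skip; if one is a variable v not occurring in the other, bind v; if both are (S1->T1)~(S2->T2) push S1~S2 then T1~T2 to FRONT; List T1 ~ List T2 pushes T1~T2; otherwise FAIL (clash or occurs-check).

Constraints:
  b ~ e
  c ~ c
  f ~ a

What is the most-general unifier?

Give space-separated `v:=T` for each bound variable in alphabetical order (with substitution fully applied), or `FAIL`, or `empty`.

Answer: b:=e f:=a

Derivation:
step 1: unify b ~ e  [subst: {-} | 2 pending]
  bind b := e
step 2: unify c ~ c  [subst: {b:=e} | 1 pending]
  -> identical, skip
step 3: unify f ~ a  [subst: {b:=e} | 0 pending]
  bind f := a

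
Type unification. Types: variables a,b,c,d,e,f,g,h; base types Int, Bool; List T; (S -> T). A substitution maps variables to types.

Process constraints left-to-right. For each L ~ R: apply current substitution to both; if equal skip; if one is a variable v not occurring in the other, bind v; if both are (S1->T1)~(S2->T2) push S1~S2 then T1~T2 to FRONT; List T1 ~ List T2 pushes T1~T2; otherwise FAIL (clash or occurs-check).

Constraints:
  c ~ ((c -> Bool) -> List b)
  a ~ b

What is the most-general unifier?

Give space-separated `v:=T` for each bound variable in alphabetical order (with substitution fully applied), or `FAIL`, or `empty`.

Answer: FAIL

Derivation:
step 1: unify c ~ ((c -> Bool) -> List b)  [subst: {-} | 1 pending]
  occurs-check fail: c in ((c -> Bool) -> List b)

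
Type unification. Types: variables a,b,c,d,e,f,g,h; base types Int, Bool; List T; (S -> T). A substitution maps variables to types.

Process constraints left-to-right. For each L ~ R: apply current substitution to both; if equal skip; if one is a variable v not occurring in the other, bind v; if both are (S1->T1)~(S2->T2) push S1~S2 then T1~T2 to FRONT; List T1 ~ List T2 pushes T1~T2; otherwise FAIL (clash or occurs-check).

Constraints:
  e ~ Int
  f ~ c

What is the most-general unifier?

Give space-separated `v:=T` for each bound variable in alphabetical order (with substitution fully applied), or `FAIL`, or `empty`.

step 1: unify e ~ Int  [subst: {-} | 1 pending]
  bind e := Int
step 2: unify f ~ c  [subst: {e:=Int} | 0 pending]
  bind f := c

Answer: e:=Int f:=c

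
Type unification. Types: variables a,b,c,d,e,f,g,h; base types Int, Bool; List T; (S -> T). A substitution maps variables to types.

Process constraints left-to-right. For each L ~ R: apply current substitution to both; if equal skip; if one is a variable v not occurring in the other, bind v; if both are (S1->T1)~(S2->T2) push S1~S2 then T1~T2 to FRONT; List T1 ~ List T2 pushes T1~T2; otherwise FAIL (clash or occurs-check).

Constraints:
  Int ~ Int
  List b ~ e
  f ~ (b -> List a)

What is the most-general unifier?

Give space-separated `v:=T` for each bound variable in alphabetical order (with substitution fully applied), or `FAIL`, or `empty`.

step 1: unify Int ~ Int  [subst: {-} | 2 pending]
  -> identical, skip
step 2: unify List b ~ e  [subst: {-} | 1 pending]
  bind e := List b
step 3: unify f ~ (b -> List a)  [subst: {e:=List b} | 0 pending]
  bind f := (b -> List a)

Answer: e:=List b f:=(b -> List a)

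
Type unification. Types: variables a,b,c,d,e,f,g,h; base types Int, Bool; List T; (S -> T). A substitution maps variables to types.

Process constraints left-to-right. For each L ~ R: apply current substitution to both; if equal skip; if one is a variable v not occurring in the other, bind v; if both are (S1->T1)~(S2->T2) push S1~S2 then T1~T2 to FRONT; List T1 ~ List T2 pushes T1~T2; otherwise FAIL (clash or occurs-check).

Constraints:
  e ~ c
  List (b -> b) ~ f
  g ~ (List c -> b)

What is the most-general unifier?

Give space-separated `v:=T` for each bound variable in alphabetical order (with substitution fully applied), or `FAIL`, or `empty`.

Answer: e:=c f:=List (b -> b) g:=(List c -> b)

Derivation:
step 1: unify e ~ c  [subst: {-} | 2 pending]
  bind e := c
step 2: unify List (b -> b) ~ f  [subst: {e:=c} | 1 pending]
  bind f := List (b -> b)
step 3: unify g ~ (List c -> b)  [subst: {e:=c, f:=List (b -> b)} | 0 pending]
  bind g := (List c -> b)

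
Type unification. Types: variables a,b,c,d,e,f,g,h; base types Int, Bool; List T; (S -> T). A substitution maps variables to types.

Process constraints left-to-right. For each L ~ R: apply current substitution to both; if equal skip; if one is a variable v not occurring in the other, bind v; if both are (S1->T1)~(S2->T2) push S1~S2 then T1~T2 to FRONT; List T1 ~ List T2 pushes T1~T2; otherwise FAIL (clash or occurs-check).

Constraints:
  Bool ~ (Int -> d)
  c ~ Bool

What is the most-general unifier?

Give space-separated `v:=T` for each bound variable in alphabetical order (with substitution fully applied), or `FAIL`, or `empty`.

step 1: unify Bool ~ (Int -> d)  [subst: {-} | 1 pending]
  clash: Bool vs (Int -> d)

Answer: FAIL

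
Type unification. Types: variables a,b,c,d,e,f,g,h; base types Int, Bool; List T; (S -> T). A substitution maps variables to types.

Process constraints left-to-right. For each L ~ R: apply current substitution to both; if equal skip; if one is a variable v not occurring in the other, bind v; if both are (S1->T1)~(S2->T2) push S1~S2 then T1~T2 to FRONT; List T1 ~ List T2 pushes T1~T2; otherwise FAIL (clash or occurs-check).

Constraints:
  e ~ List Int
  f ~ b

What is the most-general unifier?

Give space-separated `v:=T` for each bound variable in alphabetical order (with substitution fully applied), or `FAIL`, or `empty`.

step 1: unify e ~ List Int  [subst: {-} | 1 pending]
  bind e := List Int
step 2: unify f ~ b  [subst: {e:=List Int} | 0 pending]
  bind f := b

Answer: e:=List Int f:=b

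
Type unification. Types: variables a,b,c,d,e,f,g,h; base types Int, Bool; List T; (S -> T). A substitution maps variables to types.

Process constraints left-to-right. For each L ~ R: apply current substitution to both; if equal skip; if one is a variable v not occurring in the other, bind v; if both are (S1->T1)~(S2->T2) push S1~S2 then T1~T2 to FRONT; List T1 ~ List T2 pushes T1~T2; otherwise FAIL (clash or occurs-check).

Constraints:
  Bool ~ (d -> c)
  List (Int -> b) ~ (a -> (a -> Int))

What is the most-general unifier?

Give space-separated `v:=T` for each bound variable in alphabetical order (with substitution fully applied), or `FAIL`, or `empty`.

Answer: FAIL

Derivation:
step 1: unify Bool ~ (d -> c)  [subst: {-} | 1 pending]
  clash: Bool vs (d -> c)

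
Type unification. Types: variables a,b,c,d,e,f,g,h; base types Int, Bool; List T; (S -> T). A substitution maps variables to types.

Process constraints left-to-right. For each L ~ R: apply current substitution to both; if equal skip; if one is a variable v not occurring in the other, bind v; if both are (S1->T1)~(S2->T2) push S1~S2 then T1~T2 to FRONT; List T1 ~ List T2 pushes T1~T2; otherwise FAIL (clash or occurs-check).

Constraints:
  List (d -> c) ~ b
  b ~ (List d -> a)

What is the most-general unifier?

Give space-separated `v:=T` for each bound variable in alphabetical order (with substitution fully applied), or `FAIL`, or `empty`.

step 1: unify List (d -> c) ~ b  [subst: {-} | 1 pending]
  bind b := List (d -> c)
step 2: unify List (d -> c) ~ (List d -> a)  [subst: {b:=List (d -> c)} | 0 pending]
  clash: List (d -> c) vs (List d -> a)

Answer: FAIL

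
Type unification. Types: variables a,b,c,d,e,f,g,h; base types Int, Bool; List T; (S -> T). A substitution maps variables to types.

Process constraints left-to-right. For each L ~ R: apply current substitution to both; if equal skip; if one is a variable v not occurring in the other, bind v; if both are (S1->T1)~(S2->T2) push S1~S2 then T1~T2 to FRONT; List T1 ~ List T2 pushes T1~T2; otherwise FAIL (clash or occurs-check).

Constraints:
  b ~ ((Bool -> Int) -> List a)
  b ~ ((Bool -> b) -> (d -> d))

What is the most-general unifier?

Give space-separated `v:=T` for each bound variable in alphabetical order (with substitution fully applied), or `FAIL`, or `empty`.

Answer: FAIL

Derivation:
step 1: unify b ~ ((Bool -> Int) -> List a)  [subst: {-} | 1 pending]
  bind b := ((Bool -> Int) -> List a)
step 2: unify ((Bool -> Int) -> List a) ~ ((Bool -> ((Bool -> Int) -> List a)) -> (d -> d))  [subst: {b:=((Bool -> Int) -> List a)} | 0 pending]
  -> decompose arrow: push (Bool -> Int)~(Bool -> ((Bool -> Int) -> List a)), List a~(d -> d)
step 3: unify (Bool -> Int) ~ (Bool -> ((Bool -> Int) -> List a))  [subst: {b:=((Bool -> Int) -> List a)} | 1 pending]
  -> decompose arrow: push Bool~Bool, Int~((Bool -> Int) -> List a)
step 4: unify Bool ~ Bool  [subst: {b:=((Bool -> Int) -> List a)} | 2 pending]
  -> identical, skip
step 5: unify Int ~ ((Bool -> Int) -> List a)  [subst: {b:=((Bool -> Int) -> List a)} | 1 pending]
  clash: Int vs ((Bool -> Int) -> List a)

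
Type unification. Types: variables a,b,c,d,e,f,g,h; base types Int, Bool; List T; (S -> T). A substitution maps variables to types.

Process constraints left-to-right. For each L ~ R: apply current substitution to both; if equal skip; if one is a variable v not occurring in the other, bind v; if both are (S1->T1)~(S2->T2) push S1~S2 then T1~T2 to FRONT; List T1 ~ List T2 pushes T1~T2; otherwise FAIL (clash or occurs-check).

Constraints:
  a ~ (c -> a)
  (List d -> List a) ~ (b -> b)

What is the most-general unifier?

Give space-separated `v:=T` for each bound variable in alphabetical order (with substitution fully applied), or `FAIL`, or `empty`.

step 1: unify a ~ (c -> a)  [subst: {-} | 1 pending]
  occurs-check fail: a in (c -> a)

Answer: FAIL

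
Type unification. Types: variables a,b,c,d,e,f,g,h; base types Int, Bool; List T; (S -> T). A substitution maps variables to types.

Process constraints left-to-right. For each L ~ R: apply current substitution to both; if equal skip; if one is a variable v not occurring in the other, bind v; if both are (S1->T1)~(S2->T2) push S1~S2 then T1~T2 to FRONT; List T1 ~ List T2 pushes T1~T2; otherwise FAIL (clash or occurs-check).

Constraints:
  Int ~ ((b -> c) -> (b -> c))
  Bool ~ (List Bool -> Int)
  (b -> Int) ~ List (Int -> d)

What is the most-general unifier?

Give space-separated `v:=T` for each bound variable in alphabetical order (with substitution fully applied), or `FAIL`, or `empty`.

Answer: FAIL

Derivation:
step 1: unify Int ~ ((b -> c) -> (b -> c))  [subst: {-} | 2 pending]
  clash: Int vs ((b -> c) -> (b -> c))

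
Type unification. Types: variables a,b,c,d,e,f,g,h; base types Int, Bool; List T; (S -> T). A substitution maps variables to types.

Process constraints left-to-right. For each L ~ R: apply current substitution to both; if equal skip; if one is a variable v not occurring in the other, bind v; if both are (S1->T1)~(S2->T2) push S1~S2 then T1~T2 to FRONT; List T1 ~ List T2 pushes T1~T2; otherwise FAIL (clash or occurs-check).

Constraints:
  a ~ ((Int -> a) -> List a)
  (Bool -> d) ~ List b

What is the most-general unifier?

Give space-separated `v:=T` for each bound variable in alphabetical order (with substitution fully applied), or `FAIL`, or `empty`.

step 1: unify a ~ ((Int -> a) -> List a)  [subst: {-} | 1 pending]
  occurs-check fail: a in ((Int -> a) -> List a)

Answer: FAIL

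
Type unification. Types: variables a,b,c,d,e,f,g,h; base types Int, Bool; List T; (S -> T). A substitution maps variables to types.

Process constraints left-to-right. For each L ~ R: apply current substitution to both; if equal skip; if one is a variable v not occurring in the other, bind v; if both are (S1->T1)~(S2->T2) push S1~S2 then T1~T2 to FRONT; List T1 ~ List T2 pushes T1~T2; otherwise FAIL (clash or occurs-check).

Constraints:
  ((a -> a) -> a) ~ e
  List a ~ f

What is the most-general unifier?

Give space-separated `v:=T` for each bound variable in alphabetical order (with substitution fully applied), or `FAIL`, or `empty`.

step 1: unify ((a -> a) -> a) ~ e  [subst: {-} | 1 pending]
  bind e := ((a -> a) -> a)
step 2: unify List a ~ f  [subst: {e:=((a -> a) -> a)} | 0 pending]
  bind f := List a

Answer: e:=((a -> a) -> a) f:=List a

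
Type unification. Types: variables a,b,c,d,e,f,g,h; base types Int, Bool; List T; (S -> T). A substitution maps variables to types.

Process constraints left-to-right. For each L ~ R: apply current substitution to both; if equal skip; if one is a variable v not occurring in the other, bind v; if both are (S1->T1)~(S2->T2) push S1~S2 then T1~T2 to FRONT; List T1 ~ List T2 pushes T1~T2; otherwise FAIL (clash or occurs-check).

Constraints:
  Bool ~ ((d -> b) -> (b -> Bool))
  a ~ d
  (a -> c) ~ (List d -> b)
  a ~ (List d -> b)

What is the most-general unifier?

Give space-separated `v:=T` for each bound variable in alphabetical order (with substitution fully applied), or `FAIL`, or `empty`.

step 1: unify Bool ~ ((d -> b) -> (b -> Bool))  [subst: {-} | 3 pending]
  clash: Bool vs ((d -> b) -> (b -> Bool))

Answer: FAIL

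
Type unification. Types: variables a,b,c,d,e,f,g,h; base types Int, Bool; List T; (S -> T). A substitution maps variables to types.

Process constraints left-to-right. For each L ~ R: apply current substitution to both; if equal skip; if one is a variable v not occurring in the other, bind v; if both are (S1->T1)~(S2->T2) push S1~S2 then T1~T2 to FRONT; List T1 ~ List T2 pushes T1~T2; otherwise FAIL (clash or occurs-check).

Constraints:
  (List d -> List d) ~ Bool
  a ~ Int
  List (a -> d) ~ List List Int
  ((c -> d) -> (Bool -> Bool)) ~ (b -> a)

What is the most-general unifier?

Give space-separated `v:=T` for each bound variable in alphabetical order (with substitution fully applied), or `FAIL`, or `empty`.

step 1: unify (List d -> List d) ~ Bool  [subst: {-} | 3 pending]
  clash: (List d -> List d) vs Bool

Answer: FAIL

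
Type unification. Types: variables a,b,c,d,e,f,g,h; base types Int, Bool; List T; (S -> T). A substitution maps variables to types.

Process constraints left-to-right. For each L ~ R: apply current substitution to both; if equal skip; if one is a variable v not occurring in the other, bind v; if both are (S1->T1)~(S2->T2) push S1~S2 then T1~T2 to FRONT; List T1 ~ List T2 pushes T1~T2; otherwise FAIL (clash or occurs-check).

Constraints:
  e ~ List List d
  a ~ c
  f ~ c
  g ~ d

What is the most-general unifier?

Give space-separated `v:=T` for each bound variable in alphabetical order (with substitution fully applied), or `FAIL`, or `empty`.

step 1: unify e ~ List List d  [subst: {-} | 3 pending]
  bind e := List List d
step 2: unify a ~ c  [subst: {e:=List List d} | 2 pending]
  bind a := c
step 3: unify f ~ c  [subst: {e:=List List d, a:=c} | 1 pending]
  bind f := c
step 4: unify g ~ d  [subst: {e:=List List d, a:=c, f:=c} | 0 pending]
  bind g := d

Answer: a:=c e:=List List d f:=c g:=d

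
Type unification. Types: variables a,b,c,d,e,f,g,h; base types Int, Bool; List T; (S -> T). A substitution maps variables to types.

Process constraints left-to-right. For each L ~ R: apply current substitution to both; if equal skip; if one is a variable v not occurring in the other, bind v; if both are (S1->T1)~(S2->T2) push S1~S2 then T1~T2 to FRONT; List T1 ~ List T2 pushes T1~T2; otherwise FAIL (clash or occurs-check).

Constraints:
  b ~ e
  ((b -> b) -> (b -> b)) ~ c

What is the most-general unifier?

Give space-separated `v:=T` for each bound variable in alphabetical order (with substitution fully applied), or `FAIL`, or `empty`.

Answer: b:=e c:=((e -> e) -> (e -> e))

Derivation:
step 1: unify b ~ e  [subst: {-} | 1 pending]
  bind b := e
step 2: unify ((e -> e) -> (e -> e)) ~ c  [subst: {b:=e} | 0 pending]
  bind c := ((e -> e) -> (e -> e))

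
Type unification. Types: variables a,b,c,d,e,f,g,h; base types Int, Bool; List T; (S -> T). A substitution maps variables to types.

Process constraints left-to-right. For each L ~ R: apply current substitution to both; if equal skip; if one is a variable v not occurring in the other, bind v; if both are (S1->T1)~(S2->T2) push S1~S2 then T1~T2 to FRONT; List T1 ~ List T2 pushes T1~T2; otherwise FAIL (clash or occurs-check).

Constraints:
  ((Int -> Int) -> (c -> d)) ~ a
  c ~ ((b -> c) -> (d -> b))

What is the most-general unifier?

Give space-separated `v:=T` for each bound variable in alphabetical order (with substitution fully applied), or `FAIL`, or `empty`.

step 1: unify ((Int -> Int) -> (c -> d)) ~ a  [subst: {-} | 1 pending]
  bind a := ((Int -> Int) -> (c -> d))
step 2: unify c ~ ((b -> c) -> (d -> b))  [subst: {a:=((Int -> Int) -> (c -> d))} | 0 pending]
  occurs-check fail: c in ((b -> c) -> (d -> b))

Answer: FAIL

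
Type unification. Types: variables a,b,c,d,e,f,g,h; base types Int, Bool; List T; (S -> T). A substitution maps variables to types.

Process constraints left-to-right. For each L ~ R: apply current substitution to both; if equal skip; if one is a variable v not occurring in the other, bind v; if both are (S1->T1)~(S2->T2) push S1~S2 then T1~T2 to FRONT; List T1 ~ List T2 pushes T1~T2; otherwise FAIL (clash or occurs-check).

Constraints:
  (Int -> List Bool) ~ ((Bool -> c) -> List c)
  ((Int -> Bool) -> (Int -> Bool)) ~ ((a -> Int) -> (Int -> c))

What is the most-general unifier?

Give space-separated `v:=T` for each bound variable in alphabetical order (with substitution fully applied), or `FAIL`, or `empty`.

step 1: unify (Int -> List Bool) ~ ((Bool -> c) -> List c)  [subst: {-} | 1 pending]
  -> decompose arrow: push Int~(Bool -> c), List Bool~List c
step 2: unify Int ~ (Bool -> c)  [subst: {-} | 2 pending]
  clash: Int vs (Bool -> c)

Answer: FAIL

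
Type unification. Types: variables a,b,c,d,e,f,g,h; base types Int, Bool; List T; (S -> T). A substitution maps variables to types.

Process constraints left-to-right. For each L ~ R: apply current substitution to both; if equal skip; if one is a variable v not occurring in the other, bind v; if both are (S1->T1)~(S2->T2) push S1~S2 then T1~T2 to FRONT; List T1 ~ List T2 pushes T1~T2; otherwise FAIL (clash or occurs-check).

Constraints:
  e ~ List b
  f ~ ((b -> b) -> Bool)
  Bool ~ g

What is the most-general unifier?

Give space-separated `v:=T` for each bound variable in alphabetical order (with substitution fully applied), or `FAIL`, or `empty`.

Answer: e:=List b f:=((b -> b) -> Bool) g:=Bool

Derivation:
step 1: unify e ~ List b  [subst: {-} | 2 pending]
  bind e := List b
step 2: unify f ~ ((b -> b) -> Bool)  [subst: {e:=List b} | 1 pending]
  bind f := ((b -> b) -> Bool)
step 3: unify Bool ~ g  [subst: {e:=List b, f:=((b -> b) -> Bool)} | 0 pending]
  bind g := Bool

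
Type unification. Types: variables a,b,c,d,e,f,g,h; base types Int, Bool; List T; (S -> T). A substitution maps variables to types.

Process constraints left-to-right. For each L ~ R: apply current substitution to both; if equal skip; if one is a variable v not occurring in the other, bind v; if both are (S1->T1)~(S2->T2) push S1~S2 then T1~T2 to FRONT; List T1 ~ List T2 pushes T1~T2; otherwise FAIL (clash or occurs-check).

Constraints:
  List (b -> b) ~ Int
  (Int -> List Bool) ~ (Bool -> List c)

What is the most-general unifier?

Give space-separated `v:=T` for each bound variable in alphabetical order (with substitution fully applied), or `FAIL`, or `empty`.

step 1: unify List (b -> b) ~ Int  [subst: {-} | 1 pending]
  clash: List (b -> b) vs Int

Answer: FAIL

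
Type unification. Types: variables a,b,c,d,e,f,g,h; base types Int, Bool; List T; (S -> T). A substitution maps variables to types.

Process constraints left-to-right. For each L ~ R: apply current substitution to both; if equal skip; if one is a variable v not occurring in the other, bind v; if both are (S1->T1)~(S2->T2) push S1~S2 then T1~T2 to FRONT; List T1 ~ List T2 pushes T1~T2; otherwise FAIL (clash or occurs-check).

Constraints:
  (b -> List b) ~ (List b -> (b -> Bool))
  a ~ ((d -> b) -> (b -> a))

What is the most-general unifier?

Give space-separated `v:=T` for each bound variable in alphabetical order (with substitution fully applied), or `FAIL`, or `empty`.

step 1: unify (b -> List b) ~ (List b -> (b -> Bool))  [subst: {-} | 1 pending]
  -> decompose arrow: push b~List b, List b~(b -> Bool)
step 2: unify b ~ List b  [subst: {-} | 2 pending]
  occurs-check fail: b in List b

Answer: FAIL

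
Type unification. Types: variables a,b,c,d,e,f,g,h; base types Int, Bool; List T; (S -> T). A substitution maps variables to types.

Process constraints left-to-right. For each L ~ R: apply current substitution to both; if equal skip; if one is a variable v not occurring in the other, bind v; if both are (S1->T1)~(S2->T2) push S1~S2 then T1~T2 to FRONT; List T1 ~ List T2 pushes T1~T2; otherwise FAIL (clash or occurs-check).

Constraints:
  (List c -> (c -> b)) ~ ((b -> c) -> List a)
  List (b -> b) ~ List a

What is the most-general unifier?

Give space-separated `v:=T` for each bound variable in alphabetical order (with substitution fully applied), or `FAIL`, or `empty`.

step 1: unify (List c -> (c -> b)) ~ ((b -> c) -> List a)  [subst: {-} | 1 pending]
  -> decompose arrow: push List c~(b -> c), (c -> b)~List a
step 2: unify List c ~ (b -> c)  [subst: {-} | 2 pending]
  clash: List c vs (b -> c)

Answer: FAIL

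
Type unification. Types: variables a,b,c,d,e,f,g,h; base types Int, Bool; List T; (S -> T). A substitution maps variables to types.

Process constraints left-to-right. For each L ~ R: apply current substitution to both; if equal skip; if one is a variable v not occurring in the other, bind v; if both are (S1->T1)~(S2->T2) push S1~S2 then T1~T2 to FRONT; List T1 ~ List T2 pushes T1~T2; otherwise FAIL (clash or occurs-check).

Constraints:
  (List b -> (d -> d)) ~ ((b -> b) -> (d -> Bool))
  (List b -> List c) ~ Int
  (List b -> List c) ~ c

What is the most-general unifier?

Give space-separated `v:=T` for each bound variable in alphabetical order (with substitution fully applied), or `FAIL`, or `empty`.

step 1: unify (List b -> (d -> d)) ~ ((b -> b) -> (d -> Bool))  [subst: {-} | 2 pending]
  -> decompose arrow: push List b~(b -> b), (d -> d)~(d -> Bool)
step 2: unify List b ~ (b -> b)  [subst: {-} | 3 pending]
  clash: List b vs (b -> b)

Answer: FAIL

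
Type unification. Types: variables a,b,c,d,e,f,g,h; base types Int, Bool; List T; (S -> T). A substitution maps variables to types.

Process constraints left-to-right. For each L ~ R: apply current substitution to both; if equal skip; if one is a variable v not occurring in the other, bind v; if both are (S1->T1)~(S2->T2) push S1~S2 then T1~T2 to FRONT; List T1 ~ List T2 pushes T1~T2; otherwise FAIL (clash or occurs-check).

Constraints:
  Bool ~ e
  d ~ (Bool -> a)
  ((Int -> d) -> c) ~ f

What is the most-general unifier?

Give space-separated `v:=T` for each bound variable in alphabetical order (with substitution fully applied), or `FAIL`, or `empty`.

Answer: d:=(Bool -> a) e:=Bool f:=((Int -> (Bool -> a)) -> c)

Derivation:
step 1: unify Bool ~ e  [subst: {-} | 2 pending]
  bind e := Bool
step 2: unify d ~ (Bool -> a)  [subst: {e:=Bool} | 1 pending]
  bind d := (Bool -> a)
step 3: unify ((Int -> (Bool -> a)) -> c) ~ f  [subst: {e:=Bool, d:=(Bool -> a)} | 0 pending]
  bind f := ((Int -> (Bool -> a)) -> c)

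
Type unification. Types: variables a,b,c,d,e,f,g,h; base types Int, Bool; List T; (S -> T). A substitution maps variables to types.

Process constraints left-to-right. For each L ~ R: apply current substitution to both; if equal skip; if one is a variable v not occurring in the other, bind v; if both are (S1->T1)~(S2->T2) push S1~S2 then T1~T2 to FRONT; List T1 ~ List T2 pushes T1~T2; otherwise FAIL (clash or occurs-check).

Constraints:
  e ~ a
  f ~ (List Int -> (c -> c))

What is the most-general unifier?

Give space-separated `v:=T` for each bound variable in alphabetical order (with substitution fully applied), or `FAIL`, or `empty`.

step 1: unify e ~ a  [subst: {-} | 1 pending]
  bind e := a
step 2: unify f ~ (List Int -> (c -> c))  [subst: {e:=a} | 0 pending]
  bind f := (List Int -> (c -> c))

Answer: e:=a f:=(List Int -> (c -> c))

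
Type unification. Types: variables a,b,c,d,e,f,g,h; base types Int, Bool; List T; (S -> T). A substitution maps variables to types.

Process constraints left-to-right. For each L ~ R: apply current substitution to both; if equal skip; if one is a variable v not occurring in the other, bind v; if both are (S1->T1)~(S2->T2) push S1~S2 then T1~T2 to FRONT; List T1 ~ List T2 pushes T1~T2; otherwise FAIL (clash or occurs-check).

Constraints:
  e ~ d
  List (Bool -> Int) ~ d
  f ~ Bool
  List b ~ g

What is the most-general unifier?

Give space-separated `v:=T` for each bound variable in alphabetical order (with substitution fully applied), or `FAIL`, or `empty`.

Answer: d:=List (Bool -> Int) e:=List (Bool -> Int) f:=Bool g:=List b

Derivation:
step 1: unify e ~ d  [subst: {-} | 3 pending]
  bind e := d
step 2: unify List (Bool -> Int) ~ d  [subst: {e:=d} | 2 pending]
  bind d := List (Bool -> Int)
step 3: unify f ~ Bool  [subst: {e:=d, d:=List (Bool -> Int)} | 1 pending]
  bind f := Bool
step 4: unify List b ~ g  [subst: {e:=d, d:=List (Bool -> Int), f:=Bool} | 0 pending]
  bind g := List b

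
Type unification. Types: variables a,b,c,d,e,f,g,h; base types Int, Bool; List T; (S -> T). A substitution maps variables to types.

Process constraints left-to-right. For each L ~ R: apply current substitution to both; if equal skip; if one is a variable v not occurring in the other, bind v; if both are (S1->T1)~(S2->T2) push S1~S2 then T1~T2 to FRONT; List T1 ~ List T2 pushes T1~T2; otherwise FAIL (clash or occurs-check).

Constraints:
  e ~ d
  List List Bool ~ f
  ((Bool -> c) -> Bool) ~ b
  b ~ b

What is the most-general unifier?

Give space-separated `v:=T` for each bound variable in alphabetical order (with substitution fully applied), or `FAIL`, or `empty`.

Answer: b:=((Bool -> c) -> Bool) e:=d f:=List List Bool

Derivation:
step 1: unify e ~ d  [subst: {-} | 3 pending]
  bind e := d
step 2: unify List List Bool ~ f  [subst: {e:=d} | 2 pending]
  bind f := List List Bool
step 3: unify ((Bool -> c) -> Bool) ~ b  [subst: {e:=d, f:=List List Bool} | 1 pending]
  bind b := ((Bool -> c) -> Bool)
step 4: unify ((Bool -> c) -> Bool) ~ ((Bool -> c) -> Bool)  [subst: {e:=d, f:=List List Bool, b:=((Bool -> c) -> Bool)} | 0 pending]
  -> identical, skip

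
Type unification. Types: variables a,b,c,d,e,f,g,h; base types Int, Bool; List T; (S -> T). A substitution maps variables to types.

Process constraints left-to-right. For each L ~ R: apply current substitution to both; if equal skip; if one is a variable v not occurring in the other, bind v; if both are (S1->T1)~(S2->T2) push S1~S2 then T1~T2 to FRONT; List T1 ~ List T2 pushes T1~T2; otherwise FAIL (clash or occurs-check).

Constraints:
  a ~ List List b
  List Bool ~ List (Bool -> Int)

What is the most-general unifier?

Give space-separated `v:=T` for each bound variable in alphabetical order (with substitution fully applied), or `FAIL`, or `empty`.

step 1: unify a ~ List List b  [subst: {-} | 1 pending]
  bind a := List List b
step 2: unify List Bool ~ List (Bool -> Int)  [subst: {a:=List List b} | 0 pending]
  -> decompose List: push Bool~(Bool -> Int)
step 3: unify Bool ~ (Bool -> Int)  [subst: {a:=List List b} | 0 pending]
  clash: Bool vs (Bool -> Int)

Answer: FAIL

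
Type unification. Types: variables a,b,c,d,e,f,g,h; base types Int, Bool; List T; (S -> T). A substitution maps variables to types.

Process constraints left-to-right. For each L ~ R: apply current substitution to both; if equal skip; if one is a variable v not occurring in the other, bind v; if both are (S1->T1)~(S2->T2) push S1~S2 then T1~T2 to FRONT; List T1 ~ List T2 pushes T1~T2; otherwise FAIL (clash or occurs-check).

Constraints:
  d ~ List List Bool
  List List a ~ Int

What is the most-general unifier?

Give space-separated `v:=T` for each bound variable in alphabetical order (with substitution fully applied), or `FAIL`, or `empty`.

Answer: FAIL

Derivation:
step 1: unify d ~ List List Bool  [subst: {-} | 1 pending]
  bind d := List List Bool
step 2: unify List List a ~ Int  [subst: {d:=List List Bool} | 0 pending]
  clash: List List a vs Int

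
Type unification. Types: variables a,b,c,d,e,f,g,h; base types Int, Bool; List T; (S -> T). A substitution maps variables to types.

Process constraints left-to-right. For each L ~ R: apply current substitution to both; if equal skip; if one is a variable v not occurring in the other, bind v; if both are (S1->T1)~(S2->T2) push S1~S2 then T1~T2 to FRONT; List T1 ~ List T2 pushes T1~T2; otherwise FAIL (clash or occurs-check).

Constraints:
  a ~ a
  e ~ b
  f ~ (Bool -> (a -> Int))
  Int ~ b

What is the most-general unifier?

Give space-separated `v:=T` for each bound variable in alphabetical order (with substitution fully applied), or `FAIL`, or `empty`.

step 1: unify a ~ a  [subst: {-} | 3 pending]
  -> identical, skip
step 2: unify e ~ b  [subst: {-} | 2 pending]
  bind e := b
step 3: unify f ~ (Bool -> (a -> Int))  [subst: {e:=b} | 1 pending]
  bind f := (Bool -> (a -> Int))
step 4: unify Int ~ b  [subst: {e:=b, f:=(Bool -> (a -> Int))} | 0 pending]
  bind b := Int

Answer: b:=Int e:=Int f:=(Bool -> (a -> Int))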